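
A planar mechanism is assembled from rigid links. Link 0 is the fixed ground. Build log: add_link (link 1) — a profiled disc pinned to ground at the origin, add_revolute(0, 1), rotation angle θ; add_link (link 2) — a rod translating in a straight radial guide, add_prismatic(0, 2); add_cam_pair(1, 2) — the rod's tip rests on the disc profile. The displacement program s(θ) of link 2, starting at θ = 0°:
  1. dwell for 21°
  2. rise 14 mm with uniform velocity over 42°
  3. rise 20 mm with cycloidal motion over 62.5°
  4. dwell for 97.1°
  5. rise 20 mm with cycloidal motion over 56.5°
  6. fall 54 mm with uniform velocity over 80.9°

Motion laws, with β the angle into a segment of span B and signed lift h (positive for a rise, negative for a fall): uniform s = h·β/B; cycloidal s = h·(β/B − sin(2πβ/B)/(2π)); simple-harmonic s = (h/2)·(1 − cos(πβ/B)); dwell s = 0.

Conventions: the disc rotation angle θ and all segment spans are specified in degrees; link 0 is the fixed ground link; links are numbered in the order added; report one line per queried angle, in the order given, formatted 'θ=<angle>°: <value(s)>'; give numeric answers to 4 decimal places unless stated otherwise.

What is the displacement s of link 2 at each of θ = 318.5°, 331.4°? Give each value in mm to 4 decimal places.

seg 1 [0°–21°] dwell: s stays 0.0000
seg 2 [21°–63°] uniform, h=14: full span → s += 14 → s = 14.0000
seg 3 [63°–125.5°] cycloidal, h=20: full span → s += 20 → s = 34.0000
seg 4 [125.5°–222.6°] dwell: s stays 34.0000
seg 5 [222.6°–279.1°] cycloidal, h=20: full span → s += 20 → s = 54.0000
seg 6 [279.1°–360°] uniform, h=-54: θ=318.5° here. β=39.4, B=80.9. -54·39.4/80.9 = -26.2991 → s = 27.7009
seg 6 [279.1°–360°] uniform, h=-54: θ=331.4° here. β=52.3, B=80.9. -54·52.3/80.9 = -34.9098 → s = 19.0902

θ=318.5°: 27.7009
θ=331.4°: 19.0902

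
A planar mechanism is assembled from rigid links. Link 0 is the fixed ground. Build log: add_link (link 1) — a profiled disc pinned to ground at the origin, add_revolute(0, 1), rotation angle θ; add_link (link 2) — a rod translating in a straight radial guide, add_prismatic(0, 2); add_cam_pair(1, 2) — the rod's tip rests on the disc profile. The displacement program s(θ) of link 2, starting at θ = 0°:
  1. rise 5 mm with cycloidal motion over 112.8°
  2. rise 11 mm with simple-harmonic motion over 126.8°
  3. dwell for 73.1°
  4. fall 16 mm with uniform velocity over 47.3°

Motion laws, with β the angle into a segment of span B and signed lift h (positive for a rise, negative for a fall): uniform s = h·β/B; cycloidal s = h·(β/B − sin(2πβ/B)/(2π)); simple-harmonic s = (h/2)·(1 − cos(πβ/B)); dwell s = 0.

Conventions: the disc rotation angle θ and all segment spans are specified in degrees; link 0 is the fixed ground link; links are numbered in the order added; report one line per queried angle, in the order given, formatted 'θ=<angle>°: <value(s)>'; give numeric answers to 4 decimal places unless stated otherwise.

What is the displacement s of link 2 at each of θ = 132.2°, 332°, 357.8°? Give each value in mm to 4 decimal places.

seg 1 [0°–112.8°] cycloidal, h=5: full span → s += 5 → s = 5.0000
seg 2 [112.8°–239.6°] simple-harmonic, h=11: θ=132.2° here. β=19.4, B=126.8. 11/2·(1 − cos(π·0.1530)) = 0.6232 → s = 5.6232
seg 2 [112.8°–239.6°] simple-harmonic, h=11: full span → s += 11 → s = 16.0000
seg 3 [239.6°–312.7°] dwell: s stays 16.0000
seg 4 [312.7°–360°] uniform, h=-16: θ=332° here. β=19.3, B=47.3. -16·19.3/47.3 = -6.5285 → s = 9.4715
seg 4 [312.7°–360°] uniform, h=-16: θ=357.8° here. β=45.1, B=47.3. -16·45.1/47.3 = -15.2558 → s = 0.7442

θ=132.2°: 5.6232
θ=332°: 9.4715
θ=357.8°: 0.7442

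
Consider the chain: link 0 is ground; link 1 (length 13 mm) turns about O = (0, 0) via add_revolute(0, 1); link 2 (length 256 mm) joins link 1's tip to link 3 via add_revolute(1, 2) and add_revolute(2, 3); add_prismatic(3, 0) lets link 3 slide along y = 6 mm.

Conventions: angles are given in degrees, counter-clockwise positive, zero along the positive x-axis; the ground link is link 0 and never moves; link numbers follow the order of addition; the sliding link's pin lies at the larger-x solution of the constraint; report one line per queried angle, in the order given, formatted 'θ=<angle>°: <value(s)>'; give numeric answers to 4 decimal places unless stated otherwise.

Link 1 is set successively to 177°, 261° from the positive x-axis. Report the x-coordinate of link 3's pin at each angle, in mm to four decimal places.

geometry: r = 13 mm, L = 256 mm, e = 6 mm
θ=177°: crank pin P = (r cos θ, r sin θ) = (-12.982184, 0.680367)
θ=177°: h = r sin θ − e = 0.680367 − 6 = -5.319633
θ=177°: x = r cos θ + √(L² − h²) = -12.982184 + 255.944724 = 242.962540
θ=261°: crank pin P = (r cos θ, r sin θ) = (-2.033648, -12.839948)
θ=261°: h = r sin θ − e = -12.839948 − 6 = -18.839948
θ=261°: x = r cos θ + √(L² − h²) = -2.033648 + 255.305809 = 253.272161

θ=177°: 242.9625
θ=261°: 253.2722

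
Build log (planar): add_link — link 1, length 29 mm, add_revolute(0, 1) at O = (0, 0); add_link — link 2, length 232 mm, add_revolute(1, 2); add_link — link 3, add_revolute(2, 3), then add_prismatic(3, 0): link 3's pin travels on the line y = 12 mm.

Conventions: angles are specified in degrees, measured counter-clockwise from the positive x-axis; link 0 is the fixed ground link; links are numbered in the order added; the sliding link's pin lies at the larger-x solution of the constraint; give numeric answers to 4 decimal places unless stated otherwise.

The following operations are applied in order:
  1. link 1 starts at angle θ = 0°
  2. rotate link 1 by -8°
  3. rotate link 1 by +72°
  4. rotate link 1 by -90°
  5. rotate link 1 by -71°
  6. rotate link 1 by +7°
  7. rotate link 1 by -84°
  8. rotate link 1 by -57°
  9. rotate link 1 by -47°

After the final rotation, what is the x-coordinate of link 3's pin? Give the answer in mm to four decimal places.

geometry: r = 29 mm, L = 232 mm, e = 12 mm; θ starts at 0°
rotate link 1 by -8°: θ ← 0° -8° = -8°
rotate link 1 by +72°: θ ← -8° +72° = 64°
rotate link 1 by -90°: θ ← 64° -90° = -26°
rotate link 1 by -71°: θ ← -26° -71° = -97°
rotate link 1 by +7°: θ ← -97° +7° = -90°
rotate link 1 by -84°: θ ← -90° -84° = -174°
rotate link 1 by -57°: θ ← -174° -57° = -231°
rotate link 1 by -47°: θ ← -231° -47° = -278°
crank pin P = (r cos θ, r sin θ) = (4.036020, 28.717774)
h = r sin θ − e = 28.717774 − 12 = 16.717774
x = r cos θ + √(L² − h²) = 4.036020 + 231.396880 = 235.432900

235.4329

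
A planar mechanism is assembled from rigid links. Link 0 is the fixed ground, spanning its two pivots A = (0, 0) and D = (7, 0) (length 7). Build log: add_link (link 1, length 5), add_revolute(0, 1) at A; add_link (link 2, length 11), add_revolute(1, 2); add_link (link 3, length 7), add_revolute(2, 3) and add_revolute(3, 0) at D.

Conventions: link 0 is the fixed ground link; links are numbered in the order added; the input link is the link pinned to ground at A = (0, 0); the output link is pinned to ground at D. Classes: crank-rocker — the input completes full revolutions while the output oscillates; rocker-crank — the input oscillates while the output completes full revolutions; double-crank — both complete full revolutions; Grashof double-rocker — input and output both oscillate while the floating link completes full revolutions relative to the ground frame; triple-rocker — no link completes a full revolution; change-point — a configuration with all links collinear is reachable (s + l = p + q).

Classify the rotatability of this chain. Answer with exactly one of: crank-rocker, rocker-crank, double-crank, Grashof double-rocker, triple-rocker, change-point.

lengths: ground=7, input=5, coupler=11, output=7
sorted: s=5 (shortest), l=11 (longest), p+q=14
s + l = 16 vs p + q = 14
s + l > p + q → non-Grashof → no link fully rotates → triple-rocker

triple-rocker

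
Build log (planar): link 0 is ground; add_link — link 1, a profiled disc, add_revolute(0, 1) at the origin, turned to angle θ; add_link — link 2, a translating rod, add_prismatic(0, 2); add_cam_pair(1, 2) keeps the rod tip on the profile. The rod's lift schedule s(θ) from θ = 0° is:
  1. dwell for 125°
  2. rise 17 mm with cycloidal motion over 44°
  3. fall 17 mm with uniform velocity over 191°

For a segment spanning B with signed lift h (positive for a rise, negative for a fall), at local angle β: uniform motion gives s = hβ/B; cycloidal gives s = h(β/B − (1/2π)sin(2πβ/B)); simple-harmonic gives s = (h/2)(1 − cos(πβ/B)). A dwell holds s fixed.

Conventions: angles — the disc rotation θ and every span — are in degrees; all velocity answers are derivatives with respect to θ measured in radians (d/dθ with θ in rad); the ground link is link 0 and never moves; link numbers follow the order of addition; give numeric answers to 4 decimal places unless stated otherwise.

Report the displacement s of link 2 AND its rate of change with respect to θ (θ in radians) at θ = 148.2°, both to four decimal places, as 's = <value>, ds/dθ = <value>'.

seg 1 [0°–125°] dwell: s stays 0.0000
seg 2 [125°–169°] cycloidal, h=17: θ=148.2° here. β=23.2, B=44. 17·(0.5273 − sin(2π·0.5273)/(2π)) = 9.4250 → s = 9.4250
velocity in seg [125°–169°] (cycloidal), θ in radians: β = 23.2° = 0.4049 rad, B = 44° = 0.7679 rad; ds/dθ = (h/B)(1 − cos(2πβ/B)) = (17/0.7679)(1 − cos(2π·0.5273)) = 43.949789 mm/rad

s = 9.4250, ds/dθ = 43.9498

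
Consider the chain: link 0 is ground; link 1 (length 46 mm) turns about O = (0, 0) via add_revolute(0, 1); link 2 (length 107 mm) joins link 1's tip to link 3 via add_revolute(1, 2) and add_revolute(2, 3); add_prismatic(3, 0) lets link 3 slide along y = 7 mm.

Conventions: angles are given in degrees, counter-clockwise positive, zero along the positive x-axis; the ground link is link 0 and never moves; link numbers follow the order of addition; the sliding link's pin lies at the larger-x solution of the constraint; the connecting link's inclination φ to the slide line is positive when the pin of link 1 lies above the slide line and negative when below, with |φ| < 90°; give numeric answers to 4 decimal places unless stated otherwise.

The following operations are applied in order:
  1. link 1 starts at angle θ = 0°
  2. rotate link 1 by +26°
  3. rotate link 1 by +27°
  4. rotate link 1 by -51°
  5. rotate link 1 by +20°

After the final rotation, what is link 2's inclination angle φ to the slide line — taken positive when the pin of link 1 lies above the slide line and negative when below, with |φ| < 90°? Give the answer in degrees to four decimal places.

geometry: r = 46 mm, L = 107 mm, e = 7 mm; θ starts at 0°
rotate link 1 by +26°: θ ← 0° +26° = 26°
rotate link 1 by +27°: θ ← 26° +27° = 53°
rotate link 1 by -51°: θ ← 53° -51° = 2°
rotate link 1 by +20°: θ ← 2° +20° = 22°
h = r sin θ − e = 17.231903 − 7 = 10.231903
sin φ = h / L = 10.231903 / 107 = 0.09562526
φ = arcsin(0.09562526) = 5.487309°

5.4873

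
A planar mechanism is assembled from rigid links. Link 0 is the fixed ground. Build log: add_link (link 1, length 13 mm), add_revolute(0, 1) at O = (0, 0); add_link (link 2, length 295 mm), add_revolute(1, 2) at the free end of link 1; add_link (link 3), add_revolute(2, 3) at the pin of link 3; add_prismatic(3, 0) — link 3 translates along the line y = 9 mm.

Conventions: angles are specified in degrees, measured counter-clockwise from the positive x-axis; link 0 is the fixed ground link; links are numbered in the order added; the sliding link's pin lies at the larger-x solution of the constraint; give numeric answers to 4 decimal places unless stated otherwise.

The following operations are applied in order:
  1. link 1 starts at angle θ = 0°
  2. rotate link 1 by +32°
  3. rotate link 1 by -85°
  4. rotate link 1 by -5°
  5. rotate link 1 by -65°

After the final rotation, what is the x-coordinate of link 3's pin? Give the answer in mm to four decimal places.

geometry: r = 13 mm, L = 295 mm, e = 9 mm; θ starts at 0°
rotate link 1 by +32°: θ ← 0° +32° = 32°
rotate link 1 by -85°: θ ← 32° -85° = -53°
rotate link 1 by -5°: θ ← -53° -5° = -58°
rotate link 1 by -65°: θ ← -58° -65° = -123°
crank pin P = (r cos θ, r sin θ) = (-7.080307, -10.902717)
h = r sin θ − e = -10.902717 − 9 = -19.902717
x = r cos θ + √(L² − h²) = -7.080307 + 294.327848 = 287.247540

287.2475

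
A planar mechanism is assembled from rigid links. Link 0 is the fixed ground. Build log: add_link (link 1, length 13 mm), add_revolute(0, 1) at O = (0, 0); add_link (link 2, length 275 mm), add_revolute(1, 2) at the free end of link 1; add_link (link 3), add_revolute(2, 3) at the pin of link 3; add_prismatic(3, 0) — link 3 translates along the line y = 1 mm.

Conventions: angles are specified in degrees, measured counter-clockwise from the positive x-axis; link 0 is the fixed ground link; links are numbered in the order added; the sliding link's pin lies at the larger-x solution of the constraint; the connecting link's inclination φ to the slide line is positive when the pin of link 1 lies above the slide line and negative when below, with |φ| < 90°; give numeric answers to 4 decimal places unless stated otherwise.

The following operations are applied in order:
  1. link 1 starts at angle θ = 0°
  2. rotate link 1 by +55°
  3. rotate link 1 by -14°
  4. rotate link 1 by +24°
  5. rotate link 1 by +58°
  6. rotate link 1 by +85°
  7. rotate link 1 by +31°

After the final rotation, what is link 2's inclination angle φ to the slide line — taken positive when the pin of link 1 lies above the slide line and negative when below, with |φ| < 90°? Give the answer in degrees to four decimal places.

geometry: r = 13 mm, L = 275 mm, e = 1 mm; θ starts at 0°
rotate link 1 by +55°: θ ← 0° +55° = 55°
rotate link 1 by -14°: θ ← 55° -14° = 41°
rotate link 1 by +24°: θ ← 41° +24° = 65°
rotate link 1 by +58°: θ ← 65° +58° = 123°
rotate link 1 by +85°: θ ← 123° +85° = 208°
rotate link 1 by +31°: θ ← 208° +31° = 239°
h = r sin θ − e = -11.143175 − 1 = -12.143175
sin φ = h / L = -12.143175 / 275 = -0.04415700
φ = arcsin(-0.04415700) = -2.530833°

-2.5308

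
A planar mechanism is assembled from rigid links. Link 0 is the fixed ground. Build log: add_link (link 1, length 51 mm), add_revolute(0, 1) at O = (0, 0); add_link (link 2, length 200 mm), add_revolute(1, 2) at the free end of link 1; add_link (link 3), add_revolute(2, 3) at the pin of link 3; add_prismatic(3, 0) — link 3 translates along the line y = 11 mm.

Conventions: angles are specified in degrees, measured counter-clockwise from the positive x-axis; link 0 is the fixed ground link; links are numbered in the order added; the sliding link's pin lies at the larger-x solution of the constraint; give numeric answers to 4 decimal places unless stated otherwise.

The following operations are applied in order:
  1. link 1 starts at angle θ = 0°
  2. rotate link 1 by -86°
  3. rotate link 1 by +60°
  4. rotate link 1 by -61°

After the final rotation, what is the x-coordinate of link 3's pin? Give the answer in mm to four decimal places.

geometry: r = 51 mm, L = 200 mm, e = 11 mm; θ starts at 0°
rotate link 1 by -86°: θ ← 0° -86° = -86°
rotate link 1 by +60°: θ ← -86° +60° = -26°
rotate link 1 by -61°: θ ← -26° -61° = -87°
crank pin P = (r cos θ, r sin θ) = (2.669134, -50.930106)
h = r sin θ − e = -50.930106 − 11 = -61.930106
x = r cos θ + √(L² − h²) = 2.669134 + 190.170087 = 192.839221

192.8392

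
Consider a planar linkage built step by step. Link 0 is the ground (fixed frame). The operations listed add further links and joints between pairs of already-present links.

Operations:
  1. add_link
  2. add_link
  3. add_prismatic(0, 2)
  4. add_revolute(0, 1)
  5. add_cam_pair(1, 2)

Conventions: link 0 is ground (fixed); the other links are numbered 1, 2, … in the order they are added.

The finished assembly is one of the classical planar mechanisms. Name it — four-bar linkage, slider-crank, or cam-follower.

links: 3 (incl. ground); joints: 1 revolute, 1 prismatic, 1 higher (cam) pair, forming one closed loop
3 links, revolute + prismatic + higher pair in one loop → cam-follower

cam-follower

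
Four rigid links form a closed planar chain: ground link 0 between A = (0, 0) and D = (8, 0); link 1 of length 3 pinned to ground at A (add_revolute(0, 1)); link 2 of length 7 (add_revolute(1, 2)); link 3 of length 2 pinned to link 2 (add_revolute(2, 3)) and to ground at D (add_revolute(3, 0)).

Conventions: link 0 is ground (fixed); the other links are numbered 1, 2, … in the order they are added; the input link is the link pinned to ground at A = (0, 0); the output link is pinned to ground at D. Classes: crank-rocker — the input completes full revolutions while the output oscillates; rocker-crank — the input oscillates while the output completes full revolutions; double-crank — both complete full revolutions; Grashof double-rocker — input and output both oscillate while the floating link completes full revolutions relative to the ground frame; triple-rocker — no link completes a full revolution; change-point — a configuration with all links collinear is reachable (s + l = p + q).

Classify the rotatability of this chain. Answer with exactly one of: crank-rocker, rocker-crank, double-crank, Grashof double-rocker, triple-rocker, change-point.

lengths: ground=8, input=3, coupler=7, output=2
sorted: s=2 (shortest), l=8 (longest), p+q=10
s + l = 10 vs p + q = 10
s + l = p + q → change-point (collinear configuration reachable)

change-point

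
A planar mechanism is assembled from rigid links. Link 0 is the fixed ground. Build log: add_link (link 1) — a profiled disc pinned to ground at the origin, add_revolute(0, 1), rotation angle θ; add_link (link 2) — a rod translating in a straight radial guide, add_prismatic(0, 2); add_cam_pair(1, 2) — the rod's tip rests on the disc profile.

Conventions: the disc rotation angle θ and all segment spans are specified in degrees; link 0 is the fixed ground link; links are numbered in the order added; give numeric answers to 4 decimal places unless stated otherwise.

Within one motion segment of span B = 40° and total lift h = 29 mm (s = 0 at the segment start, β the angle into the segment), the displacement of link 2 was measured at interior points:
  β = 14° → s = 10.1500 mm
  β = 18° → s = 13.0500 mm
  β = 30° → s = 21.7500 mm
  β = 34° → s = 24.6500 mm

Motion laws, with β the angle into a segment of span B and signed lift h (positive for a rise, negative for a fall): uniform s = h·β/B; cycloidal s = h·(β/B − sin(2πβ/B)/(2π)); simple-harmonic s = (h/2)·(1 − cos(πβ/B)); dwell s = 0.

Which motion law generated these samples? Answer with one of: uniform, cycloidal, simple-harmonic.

candidates at β/B = r: uniform s = h·r (linear in β); cycloidal s = h·(r − sin(2πr)/(2π)); simple-harmonic s = (h/2)(1 − cos(πr))
β=14°: printed 10.1500 | uniform 10.1500, cycloidal 6.4160, simple-harmonic 7.9171
β=18°: printed 13.0500 | uniform 13.0500, cycloidal 11.6237, simple-harmonic 12.2317
β=30°: printed 21.7500 | uniform 21.7500, cycloidal 26.3655, simple-harmonic 24.7530
β=34°: printed 24.6500 | uniform 24.6500, cycloidal 28.3840, simple-harmonic 27.4196
only one law matches every sample → uniform

uniform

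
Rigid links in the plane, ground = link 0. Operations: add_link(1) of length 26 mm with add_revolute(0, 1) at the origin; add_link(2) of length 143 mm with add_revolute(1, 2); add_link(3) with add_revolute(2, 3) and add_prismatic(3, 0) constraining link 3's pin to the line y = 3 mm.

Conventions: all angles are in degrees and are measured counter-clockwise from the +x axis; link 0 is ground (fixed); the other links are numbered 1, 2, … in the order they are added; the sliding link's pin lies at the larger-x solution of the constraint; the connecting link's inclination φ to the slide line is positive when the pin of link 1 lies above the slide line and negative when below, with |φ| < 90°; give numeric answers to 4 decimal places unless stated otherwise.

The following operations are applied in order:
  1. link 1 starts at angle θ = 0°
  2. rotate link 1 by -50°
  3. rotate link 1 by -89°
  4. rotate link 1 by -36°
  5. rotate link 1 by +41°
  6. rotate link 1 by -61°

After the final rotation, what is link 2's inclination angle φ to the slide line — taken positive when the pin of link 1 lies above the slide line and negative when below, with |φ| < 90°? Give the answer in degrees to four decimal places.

geometry: r = 26 mm, L = 143 mm, e = 3 mm; θ starts at 0°
rotate link 1 by -50°: θ ← 0° -50° = -50°
rotate link 1 by -89°: θ ← -50° -89° = -139°
rotate link 1 by -36°: θ ← -139° -36° = -175°
rotate link 1 by +41°: θ ← -175° +41° = -134°
rotate link 1 by -61°: θ ← -134° -61° = -195°
h = r sin θ − e = 6.729295 − 3 = 3.729295
sin φ = h / L = 3.729295 / 143 = 0.02607899
φ = arcsin(0.02607899) = 1.494385°

1.4944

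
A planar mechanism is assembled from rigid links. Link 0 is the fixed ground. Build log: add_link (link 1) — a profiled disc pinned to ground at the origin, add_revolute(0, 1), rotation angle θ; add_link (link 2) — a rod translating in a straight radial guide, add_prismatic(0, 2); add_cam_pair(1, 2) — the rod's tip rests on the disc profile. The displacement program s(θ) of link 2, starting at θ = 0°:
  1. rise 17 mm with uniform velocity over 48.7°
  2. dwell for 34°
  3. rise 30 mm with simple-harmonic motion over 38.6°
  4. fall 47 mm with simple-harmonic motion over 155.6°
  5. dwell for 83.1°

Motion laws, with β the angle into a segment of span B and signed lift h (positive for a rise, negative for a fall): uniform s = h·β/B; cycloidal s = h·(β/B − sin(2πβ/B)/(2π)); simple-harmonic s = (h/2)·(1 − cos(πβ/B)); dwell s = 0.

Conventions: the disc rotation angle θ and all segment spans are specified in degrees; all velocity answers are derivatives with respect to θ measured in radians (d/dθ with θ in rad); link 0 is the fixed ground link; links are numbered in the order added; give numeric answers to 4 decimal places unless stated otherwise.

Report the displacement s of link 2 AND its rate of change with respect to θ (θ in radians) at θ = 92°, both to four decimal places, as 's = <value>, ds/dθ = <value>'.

seg 1 [0°–48.7°] uniform, h=17: full span → s += 17 → s = 17.0000
seg 2 [48.7°–82.7°] dwell: s stays 17.0000
seg 3 [82.7°–121.3°] simple-harmonic, h=30: θ=92° here. β=9.3, B=38.6. 30/2·(1 − cos(π·0.2409)) = 4.0956 → s = 21.0956
velocity in seg [82.7°–121.3°] (simple-harmonic), θ in radians: β = 9.3° = 0.1623 rad, B = 38.6° = 0.6737 rad; ds/dθ = (πh/(2B)) sin(πβ/B) = (π·30/(2·0.6737)) sin(π·0.2409) = 48.032023 mm/rad

s = 21.0956, ds/dθ = 48.0320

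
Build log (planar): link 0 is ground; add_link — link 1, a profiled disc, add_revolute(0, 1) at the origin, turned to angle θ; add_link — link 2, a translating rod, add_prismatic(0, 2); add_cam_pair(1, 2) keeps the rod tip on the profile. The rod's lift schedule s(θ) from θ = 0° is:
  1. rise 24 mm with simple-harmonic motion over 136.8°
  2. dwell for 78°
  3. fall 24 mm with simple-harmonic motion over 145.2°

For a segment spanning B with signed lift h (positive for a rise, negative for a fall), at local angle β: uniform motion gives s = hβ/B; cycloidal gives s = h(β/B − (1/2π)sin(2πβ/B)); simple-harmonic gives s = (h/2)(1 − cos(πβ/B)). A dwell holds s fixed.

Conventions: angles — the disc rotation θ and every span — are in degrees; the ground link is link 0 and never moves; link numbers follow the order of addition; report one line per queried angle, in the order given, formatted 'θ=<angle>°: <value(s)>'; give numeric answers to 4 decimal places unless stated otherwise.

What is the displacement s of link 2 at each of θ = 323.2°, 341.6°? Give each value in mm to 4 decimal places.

seg 1 [0°–136.8°] simple-harmonic, h=24: full span → s += 24 → s = 24.0000
seg 2 [136.8°–214.8°] dwell: s stays 24.0000
seg 3 [214.8°–360°] simple-harmonic, h=-24: θ=323.2° here. β=108.4, B=145.2. -24/2·(1 − cos(π·0.7466)) = -20.3930 → s = 3.6070
seg 3 [214.8°–360°] simple-harmonic, h=-24: θ=341.6° here. β=126.8, B=145.2. -24/2·(1 − cos(π·0.8733)) = -23.0616 → s = 0.9384

θ=323.2°: 3.6070
θ=341.6°: 0.9384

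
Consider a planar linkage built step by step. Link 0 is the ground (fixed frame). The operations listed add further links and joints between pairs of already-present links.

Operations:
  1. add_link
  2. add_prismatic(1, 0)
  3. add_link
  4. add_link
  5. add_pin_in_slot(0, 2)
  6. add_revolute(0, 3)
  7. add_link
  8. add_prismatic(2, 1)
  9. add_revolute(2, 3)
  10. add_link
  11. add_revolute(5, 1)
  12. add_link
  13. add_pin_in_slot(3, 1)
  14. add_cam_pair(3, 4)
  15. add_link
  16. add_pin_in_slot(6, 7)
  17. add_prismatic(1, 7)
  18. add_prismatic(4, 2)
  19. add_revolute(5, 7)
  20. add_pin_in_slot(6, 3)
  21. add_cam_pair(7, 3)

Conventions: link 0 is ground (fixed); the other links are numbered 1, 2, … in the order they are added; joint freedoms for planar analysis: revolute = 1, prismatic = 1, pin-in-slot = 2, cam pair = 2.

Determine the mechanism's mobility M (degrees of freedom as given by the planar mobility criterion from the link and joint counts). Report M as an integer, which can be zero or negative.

(L,J1,J2)=(1,0,0); link0 fixed
link1: (2,0,0)
P 1-0 [J1]: (2,1,0)
link2: (3,1,0)
link3: (4,1,0)
PS 0-2 [J2]: (4,1,1)
R 0-3 [J1]: (4,2,1)
link4: (5,2,1)
P 2-1 [J1]: (5,3,1)
R 2-3 [J1]: (5,4,1)
link5: (6,4,1)
R 5-1 [J1]: (6,5,1)
link6: (7,5,1)
PS 3-1 [J2]: (7,5,2)
C 3-4 [J2]: (7,5,3)
link7: (8,5,3)
PS 6-7 [J2]: (8,5,4)
P 1-7 [J1]: (8,6,4)
P 4-2 [J1]: (8,7,4)
R 5-7 [J1]: (8,8,4)
PS 6-3 [J2]: (8,8,5)
C 7-3 [J2]: (8,8,6)
Grübler: 3·7 − 2·8 − 6 = -1

M = -1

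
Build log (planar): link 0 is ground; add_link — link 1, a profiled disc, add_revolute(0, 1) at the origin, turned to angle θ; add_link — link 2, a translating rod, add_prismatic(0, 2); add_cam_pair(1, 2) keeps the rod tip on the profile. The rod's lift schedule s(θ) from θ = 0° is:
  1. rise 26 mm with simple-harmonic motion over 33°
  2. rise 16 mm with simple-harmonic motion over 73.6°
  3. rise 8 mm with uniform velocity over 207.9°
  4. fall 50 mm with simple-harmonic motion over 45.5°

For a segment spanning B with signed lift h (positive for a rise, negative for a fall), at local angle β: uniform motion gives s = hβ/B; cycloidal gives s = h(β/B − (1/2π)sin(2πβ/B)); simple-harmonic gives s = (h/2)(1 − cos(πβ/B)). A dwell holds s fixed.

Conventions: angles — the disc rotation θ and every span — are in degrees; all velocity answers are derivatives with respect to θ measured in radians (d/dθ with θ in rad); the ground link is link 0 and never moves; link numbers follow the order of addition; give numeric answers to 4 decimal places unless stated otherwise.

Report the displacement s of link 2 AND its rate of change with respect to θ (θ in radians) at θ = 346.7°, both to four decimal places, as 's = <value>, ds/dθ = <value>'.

seg 1 [0°–33°] simple-harmonic, h=26: full span → s += 26 → s = 26.0000
seg 2 [33°–106.6°] simple-harmonic, h=16: full span → s += 16 → s = 42.0000
seg 3 [106.6°–314.5°] uniform, h=8: full span → s += 8 → s = 50.0000
seg 4 [314.5°–360°] simple-harmonic, h=-50: θ=346.7° here. β=32.2, B=45.5. -50/2·(1 − cos(π·0.7077)) = -40.1791 → s = 9.8209
velocity in seg [314.5°–360°] (simple-harmonic), θ in radians: β = 32.2° = 0.5620 rad, B = 45.5° = 0.7941 rad; ds/dθ = (πh/(2B)) sin(πβ/B) = (π·(-50)/(2·0.7941)) sin(π·0.7077) = -78.584606 mm/rad

s = 9.8209, ds/dθ = -78.5846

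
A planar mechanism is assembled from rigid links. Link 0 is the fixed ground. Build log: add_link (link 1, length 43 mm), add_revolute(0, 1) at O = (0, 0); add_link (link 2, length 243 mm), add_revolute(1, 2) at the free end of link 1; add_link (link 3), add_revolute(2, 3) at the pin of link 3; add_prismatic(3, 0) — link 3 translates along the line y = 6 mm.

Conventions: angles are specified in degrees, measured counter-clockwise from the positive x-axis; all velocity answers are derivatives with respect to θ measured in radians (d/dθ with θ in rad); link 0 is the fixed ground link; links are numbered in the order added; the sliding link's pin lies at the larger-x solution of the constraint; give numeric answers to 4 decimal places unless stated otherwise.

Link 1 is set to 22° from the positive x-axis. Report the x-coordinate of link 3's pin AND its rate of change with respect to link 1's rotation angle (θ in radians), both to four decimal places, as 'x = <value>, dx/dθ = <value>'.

geometry: r = 43 mm, L = 243 mm, e = 6 mm
crank pin P = (r cos θ, r sin θ) = (39.868906, 16.108084)
h = r sin θ − e = 16.108084 − 6 = 10.108084
x = r cos θ + √(L² − h²) = 39.868906 + 242.789676 = 282.658581
dx/dθ = −r sin θ − h·r cos θ/√(L² − h²) (θ in radians; h = 10.108084) = -17.767949

x = 282.6586, dx/dθ = -17.7679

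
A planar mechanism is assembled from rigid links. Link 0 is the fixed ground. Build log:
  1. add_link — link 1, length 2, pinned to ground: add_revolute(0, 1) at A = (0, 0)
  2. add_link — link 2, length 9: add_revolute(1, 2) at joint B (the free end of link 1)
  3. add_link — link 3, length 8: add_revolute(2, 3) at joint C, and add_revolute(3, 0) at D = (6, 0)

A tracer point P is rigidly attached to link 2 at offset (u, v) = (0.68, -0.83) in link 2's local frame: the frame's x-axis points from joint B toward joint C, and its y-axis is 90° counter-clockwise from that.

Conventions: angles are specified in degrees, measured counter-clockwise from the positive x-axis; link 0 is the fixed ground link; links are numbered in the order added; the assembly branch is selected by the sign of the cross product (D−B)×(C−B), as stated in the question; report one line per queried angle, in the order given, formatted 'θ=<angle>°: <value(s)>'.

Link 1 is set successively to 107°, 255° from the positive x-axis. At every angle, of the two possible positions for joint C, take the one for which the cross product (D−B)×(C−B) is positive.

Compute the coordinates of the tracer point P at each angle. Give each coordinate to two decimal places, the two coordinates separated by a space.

A=(0,0), D=(6.00,0)
θ=107°: B = A + 2.00·(cos107°, sin107°) = (-0.5847, 1.9126)
θ=107°: |BD| = 6.8569
θ=107°: circle(B,9.00) ∩ circle(D,8.00): a=4.6681, h=7.6947
θ=107°:   candidates: C₊=(6.0444,7.9999) cross=52.762; C₋=(1.7517,-6.7788) cross=-52.762
θ=107°:   branch + wants cross > 0 → take C=(6.0444,7.9999) (cross=52.762)
θ=107°: ex = (C−B)/|BC| = (0.7366,0.6764); ey = (-0.6764,0.7366)
θ=107°: P = B + 0.68·ex + -0.83·ey = (0.4775,1.7612)
θ=255°: B = A + 2.00·(cos255°, sin255°) = (-0.5176, -1.9319)
θ=255°: |BD| = 6.7979
θ=255°: circle(B,9.00) ∩ circle(D,8.00): a=4.6493, h=7.7061
θ=255°:   candidates: C₊=(1.7501,6.7778) cross=52.385; C₋=(6.1299,-7.9989) cross=-52.385
θ=255°:   branch + wants cross > 0 → take C=(1.7501,6.7778) (cross=52.385)
θ=255°: ex = (C−B)/|BC| = (0.2520,0.9677); ey = (-0.9677,0.2520)
θ=255°: P = B + 0.68·ex + -0.83·ey = (0.4569,-1.4829)

θ=107°: 0.48 1.76
θ=255°: 0.46 -1.48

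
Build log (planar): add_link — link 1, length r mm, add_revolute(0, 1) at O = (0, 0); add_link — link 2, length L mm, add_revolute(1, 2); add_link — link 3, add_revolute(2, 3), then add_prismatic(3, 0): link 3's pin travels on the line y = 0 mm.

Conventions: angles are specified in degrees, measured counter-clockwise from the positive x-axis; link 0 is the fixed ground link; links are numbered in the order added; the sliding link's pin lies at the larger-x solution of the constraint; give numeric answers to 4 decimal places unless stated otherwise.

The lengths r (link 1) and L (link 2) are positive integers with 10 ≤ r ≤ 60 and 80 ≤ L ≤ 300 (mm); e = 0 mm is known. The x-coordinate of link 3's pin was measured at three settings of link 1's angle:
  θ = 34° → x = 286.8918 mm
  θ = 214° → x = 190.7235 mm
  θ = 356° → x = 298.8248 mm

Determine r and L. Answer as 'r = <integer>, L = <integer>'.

constraint per measurement: (x − r cos θ)² + (r sin θ − e)² = L²
subtracting the θ₁ and θ₂ equations cancels the r² and L² terms:
r = (x₁² − x₂²) / (2[(x₁cos θ₁ + e sin θ₁) − (x₂cos θ₂ + e sin θ₂)]) = 58.0000 → r = 58
L² = (x₁ − r cos θ₁)² + (r sin θ₁ − e)² = 58080.9915 → L = 241.0000 → L = 241
check at θ₃=356°: x = 298.8248 (printed 298.8248) ✓

r = 58, L = 241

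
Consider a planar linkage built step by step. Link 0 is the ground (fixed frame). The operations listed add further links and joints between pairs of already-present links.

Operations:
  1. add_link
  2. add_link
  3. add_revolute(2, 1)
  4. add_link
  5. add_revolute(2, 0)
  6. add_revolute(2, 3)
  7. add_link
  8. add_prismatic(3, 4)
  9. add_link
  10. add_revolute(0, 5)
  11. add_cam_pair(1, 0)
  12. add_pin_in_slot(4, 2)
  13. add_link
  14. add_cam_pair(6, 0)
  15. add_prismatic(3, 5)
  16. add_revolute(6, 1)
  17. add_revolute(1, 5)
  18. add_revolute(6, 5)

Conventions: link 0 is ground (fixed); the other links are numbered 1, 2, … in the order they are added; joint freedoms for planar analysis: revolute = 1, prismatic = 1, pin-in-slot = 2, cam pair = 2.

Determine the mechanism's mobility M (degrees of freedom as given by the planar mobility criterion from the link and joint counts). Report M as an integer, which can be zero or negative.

L=1 J1=0 J2=0
add link → L=2 J1=0 J2=0
add link → L=3 J1=0 J2=0
R@2,1 dof=1 J1 → L=3 J1=1 J2=0
add link → L=4 J1=1 J2=0
R@2,0 dof=1 J1 → L=4 J1=2 J2=0
R@2,3 dof=1 J1 → L=4 J1=3 J2=0
add link → L=5 J1=3 J2=0
P@3,4 dof=1 J1 → L=5 J1=4 J2=0
add link → L=6 J1=4 J2=0
R@0,5 dof=1 J1 → L=6 J1=5 J2=0
C@1,0 dof=2 J2 → L=6 J1=5 J2=1
PS@4,2 dof=2 J2 → L=6 J1=5 J2=2
add link → L=7 J1=5 J2=2
C@6,0 dof=2 J2 → L=7 J1=5 J2=3
P@3,5 dof=1 J1 → L=7 J1=6 J2=3
R@6,1 dof=1 J1 → L=7 J1=7 J2=3
R@1,5 dof=1 J1 → L=7 J1=8 J2=3
R@6,5 dof=1 J1 → L=7 J1=9 J2=3
M=3(L−1)−2J1−J2=3·6−2·9−3=-3

M = -3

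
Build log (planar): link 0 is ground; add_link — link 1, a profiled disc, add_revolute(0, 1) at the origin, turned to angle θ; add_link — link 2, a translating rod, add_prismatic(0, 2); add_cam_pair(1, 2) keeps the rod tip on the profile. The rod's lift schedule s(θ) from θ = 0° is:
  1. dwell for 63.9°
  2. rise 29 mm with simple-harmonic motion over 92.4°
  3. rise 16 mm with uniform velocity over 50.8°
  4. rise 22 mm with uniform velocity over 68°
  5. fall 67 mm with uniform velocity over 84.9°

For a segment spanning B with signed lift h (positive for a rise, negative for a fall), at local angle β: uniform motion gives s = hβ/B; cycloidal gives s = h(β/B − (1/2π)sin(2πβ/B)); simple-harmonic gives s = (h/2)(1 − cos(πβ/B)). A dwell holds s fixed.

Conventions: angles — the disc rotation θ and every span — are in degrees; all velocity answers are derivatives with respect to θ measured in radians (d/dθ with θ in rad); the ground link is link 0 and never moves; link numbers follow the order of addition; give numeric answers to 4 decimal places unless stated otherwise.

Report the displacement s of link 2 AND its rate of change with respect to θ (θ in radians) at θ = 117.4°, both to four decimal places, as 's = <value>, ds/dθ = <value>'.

seg 1 [0°–63.9°] dwell: s stays 0.0000
seg 2 [63.9°–156.3°] simple-harmonic, h=29: θ=117.4° here. β=53.5, B=92.4. 29/2·(1 − cos(π·0.5790)) = 18.0621 → s = 18.0621
velocity in seg [63.9°–156.3°] (simple-harmonic), θ in radians: β = 53.5° = 0.9338 rad, B = 92.4° = 1.6127 rad; ds/dθ = (πh/(2B)) sin(πβ/B) = (π·29/(2·1.6127)) sin(π·0.5790) = 27.381169 mm/rad

s = 18.0621, ds/dθ = 27.3812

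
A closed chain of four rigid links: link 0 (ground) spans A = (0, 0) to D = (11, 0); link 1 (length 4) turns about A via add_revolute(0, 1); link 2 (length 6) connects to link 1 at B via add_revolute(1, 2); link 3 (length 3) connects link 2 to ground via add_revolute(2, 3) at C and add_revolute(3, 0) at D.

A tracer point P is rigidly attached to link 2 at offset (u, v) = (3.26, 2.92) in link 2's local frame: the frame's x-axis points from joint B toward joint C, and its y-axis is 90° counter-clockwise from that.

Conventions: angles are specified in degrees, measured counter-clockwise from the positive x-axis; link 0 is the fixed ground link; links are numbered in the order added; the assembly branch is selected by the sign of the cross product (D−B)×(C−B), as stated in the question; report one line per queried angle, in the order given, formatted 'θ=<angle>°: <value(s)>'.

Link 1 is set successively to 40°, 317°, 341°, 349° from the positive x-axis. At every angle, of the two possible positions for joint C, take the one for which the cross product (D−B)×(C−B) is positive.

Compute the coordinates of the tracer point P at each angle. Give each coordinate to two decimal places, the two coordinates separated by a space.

A=(0,0), D=(11.00,0)
θ=40°: B = A + 4.00·(cos40°, sin40°) = (3.0642, 2.5712)
θ=40°: |BD| = 8.3419
θ=40°: circle(B,6.00) ∩ circle(D,3.00): a=5.7893, h=1.5761
θ=40°:   candidates: C₊=(9.0574,2.2861) cross=13.147; C₋=(8.0859,-0.7126) cross=-13.147
θ=40°:   branch + wants cross > 0 → take C=(9.0574,2.2861) (cross=13.147)
θ=40°: ex = (C−B)/|BC| = (0.9989,-0.0475); ey = (0.0475,0.9989)
θ=40°: P = B + 3.26·ex + 2.92·ey = (6.4592,5.3330)
θ=317°: B = A + 4.00·(cos317°, sin317°) = (2.9254, -2.7280)
θ=317°: |BD| = 8.5230
θ=317°: circle(B,6.00) ∩ circle(D,3.00): a=5.8454, h=1.3531
θ=317°:   candidates: C₊=(8.0302,0.4249) cross=11.532; C₋=(8.8964,-2.1389) cross=-11.532
θ=317°:   branch + wants cross > 0 → take C=(8.0302,0.4249) (cross=11.532)
θ=317°: ex = (C−B)/|BC| = (0.8508,0.5255); ey = (-0.5255,0.8508)
θ=317°: P = B + 3.26·ex + 2.92·ey = (4.1646,1.4694)
θ=341°: B = A + 4.00·(cos341°, sin341°) = (3.7821, -1.3023)
θ=341°: |BD| = 7.3345
θ=341°: circle(B,6.00) ∩ circle(D,3.00): a=5.5079, h=2.3798
θ=341°:   candidates: C₊=(8.7799,2.0177) cross=17.455; C₋=(9.6250,-2.6663) cross=-17.455
θ=341°:   branch + wants cross > 0 → take C=(8.7799,2.0177) (cross=17.455)
θ=341°: ex = (C−B)/|BC| = (0.8330,0.5533); ey = (-0.5533,0.8330)
θ=341°: P = B + 3.26·ex + 2.92·ey = (4.8818,2.9338)
θ=349°: B = A + 4.00·(cos349°, sin349°) = (3.9265, -0.7632)
θ=349°: |BD| = 7.1145
θ=349°: circle(B,6.00) ∩ circle(D,3.00): a=5.4548, h=2.4990
θ=349°:   candidates: C₊=(9.0817,2.3066) cross=17.780; C₋=(9.6179,-2.6627) cross=-17.780
θ=349°:   branch + wants cross > 0 → take C=(9.0817,2.3066) (cross=17.780)
θ=349°: ex = (C−B)/|BC| = (0.8592,0.5116); ey = (-0.5116,0.8592)
θ=349°: P = B + 3.26·ex + 2.92·ey = (5.2335,3.4136)

θ=40°: 6.46 5.33
θ=317°: 4.16 1.47
θ=341°: 4.88 2.93
θ=349°: 5.23 3.41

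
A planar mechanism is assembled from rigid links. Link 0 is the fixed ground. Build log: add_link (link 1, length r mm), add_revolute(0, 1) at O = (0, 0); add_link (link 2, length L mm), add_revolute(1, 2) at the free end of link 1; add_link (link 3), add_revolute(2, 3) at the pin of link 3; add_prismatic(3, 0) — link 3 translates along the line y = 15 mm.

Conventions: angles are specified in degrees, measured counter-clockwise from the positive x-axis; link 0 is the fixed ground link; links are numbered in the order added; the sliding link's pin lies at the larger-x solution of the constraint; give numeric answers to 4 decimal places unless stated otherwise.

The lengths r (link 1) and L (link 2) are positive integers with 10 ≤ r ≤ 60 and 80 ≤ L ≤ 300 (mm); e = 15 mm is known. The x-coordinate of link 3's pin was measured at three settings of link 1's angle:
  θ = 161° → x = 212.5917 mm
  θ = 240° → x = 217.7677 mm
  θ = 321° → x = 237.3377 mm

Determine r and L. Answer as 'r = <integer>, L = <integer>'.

constraint per measurement: (x − r cos θ)² + (r sin θ − e)² = L²
subtracting the θ₁ and θ₂ equations cancels the r² and L² terms:
r = (x₁² − x₂²) / (2[(x₁cos θ₁ + e sin θ₁) − (x₂cos θ₂ + e sin θ₂)]) = 14.9999 → r = 15
L² = (x₁ − r cos θ₁)² + (r sin θ₁ − e)² = 51529.0073 → L = 227.0000 → L = 227
check at θ₃=321°: x = 237.3377 (printed 237.3377) ✓

r = 15, L = 227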